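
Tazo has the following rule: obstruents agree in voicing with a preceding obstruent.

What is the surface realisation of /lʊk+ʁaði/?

[lʊkχaði]

The rule targets /ʁ/ (voiced uvular fricative), which sits after the trigger /k/ (voiceless).
The voiceless uvular fricative is [χ], so /ʁ/ → [χ].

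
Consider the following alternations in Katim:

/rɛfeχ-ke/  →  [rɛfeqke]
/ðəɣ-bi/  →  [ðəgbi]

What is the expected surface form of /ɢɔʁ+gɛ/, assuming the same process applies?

The data show regressive manner assimilation: /χ/ → [q] before /k/; /ɣ/ → [g] before /b/. In each pair only manner changes, matching the following consonant, while place and voice stay constant.
The rule targets /ʁ/ (voiced uvular fricative), which sits before the trigger /g/ (stop).
The voiced uvular stop is [ɢ], so /ʁ/ → [ɢ].

[ɢɔɢgɛ]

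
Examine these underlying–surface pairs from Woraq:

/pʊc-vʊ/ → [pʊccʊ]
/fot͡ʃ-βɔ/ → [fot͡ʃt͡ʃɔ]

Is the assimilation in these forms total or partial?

The segment that alternates is /v/, which surfaces as [c] when adjacent to /c/.
The output [c] is identical to the trigger /c/ — every feature (place, manner, voicing) has been copied — so this is total assimilation.
The other form behaves the same way: /β/ → [t͡ʃ] after /t͡ʃ/ — in each case the output is a copy of the preceding consonant.

total assimilation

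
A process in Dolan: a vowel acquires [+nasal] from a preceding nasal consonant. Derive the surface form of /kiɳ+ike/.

/i/ sits next to the nasal /ɳ/ and is therefore nasalised to [ĩ].

[kiɳĩke]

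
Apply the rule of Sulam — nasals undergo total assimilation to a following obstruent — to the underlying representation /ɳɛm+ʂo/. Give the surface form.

/m/ is the segment targeted by the rule; it sits immediately before /ʂ/, so it assimilates completely and surfaces as [ʂ].

[ɳɛʂʂo]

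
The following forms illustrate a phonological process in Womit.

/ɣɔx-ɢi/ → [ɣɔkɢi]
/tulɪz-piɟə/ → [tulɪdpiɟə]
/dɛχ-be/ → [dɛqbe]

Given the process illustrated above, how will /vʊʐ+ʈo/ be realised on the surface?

[vʊɖʈo]

The data show regressive manner assimilation: /x/ → [k] before /ɢ/; /z/ → [d] before /p/; /χ/ → [q] before /b/. In each pair only manner changes, matching the following consonant, while place and voice stay constant.
The rule targets /ʐ/ (voiced retroflex fricative), which sits before the trigger /ʈ/ (stop).
A voiced retroflex stop is [ɖ], so the surface segment is [ɖ].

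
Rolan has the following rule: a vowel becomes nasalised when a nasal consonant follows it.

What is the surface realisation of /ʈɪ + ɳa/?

The vowel /ɪ/ is adjacent to the following nasal /ɳ/, so it acquires [+nasal] and surfaces as [ɪ̃].

[ʈɪ̃ɳa]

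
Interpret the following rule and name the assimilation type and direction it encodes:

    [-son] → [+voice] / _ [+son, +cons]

The target ([-son], obstruents) acquires [+voice] next to a sonorant consonant ([+son, +cons]) — it takes on the voicing of its neighbour, so the feature that spreads is voicing.
The conditioning segment sits to the right of the focus bar, meaning the trigger follows the segment that changes — regressive assimilation.

regressive voicing assimilation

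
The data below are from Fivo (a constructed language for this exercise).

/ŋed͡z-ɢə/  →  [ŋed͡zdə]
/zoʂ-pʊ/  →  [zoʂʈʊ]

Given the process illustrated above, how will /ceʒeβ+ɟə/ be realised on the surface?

The data show progressive place assimilation: /ɢ/ → [d] after /d͡z/; /p/ → [ʈ] after /ʂ/. In each pair only place changes, matching the preceding consonant, while manner and voice stay constant.
/ɟ/ is a voiced palatal stop. The preceding trigger /β/ is bilabial, so /ɟ/ must become bilabial as well.
The voiced bilabial stop is [b], so /ɟ/ → [b].

[ceʒeβbə]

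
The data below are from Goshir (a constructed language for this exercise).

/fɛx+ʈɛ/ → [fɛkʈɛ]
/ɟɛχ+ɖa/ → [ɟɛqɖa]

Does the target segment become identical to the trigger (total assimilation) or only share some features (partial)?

partial assimilation

Comparing underlying and surface forms, /x/ → [k] is the alternation; the neighbouring /ʈ/ is constant.
The change fricative → stop matches the manner of the following /ʈ/, identifying this as manner assimilation.
Place and voice are unchanged, so the assimilation is partial, not total.
Checking the remaining alternation: /χ/ → [q] before /ɖ/ (fricative → stop, matching a stop) — only manner changes, and always toward the following segment.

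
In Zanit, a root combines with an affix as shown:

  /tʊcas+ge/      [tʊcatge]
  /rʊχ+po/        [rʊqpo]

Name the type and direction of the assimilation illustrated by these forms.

regressive manner assimilation

Underlying /s/ is realised as [t] next to /g/; /g/ itself does not change.
/s/ is a fricative while /g/ is a stop; the output [t] is a stop, matching the trigger — so the feature that spreads is manner.
Place and voice are unchanged, so the assimilation is partial, not total.
Checking the remaining alternation: /χ/ → [q] before /p/ (fricative → stop, matching a stop) — only manner changes, and always toward the following segment.
The trigger is the following segment, so the direction is regressive (anticipatory).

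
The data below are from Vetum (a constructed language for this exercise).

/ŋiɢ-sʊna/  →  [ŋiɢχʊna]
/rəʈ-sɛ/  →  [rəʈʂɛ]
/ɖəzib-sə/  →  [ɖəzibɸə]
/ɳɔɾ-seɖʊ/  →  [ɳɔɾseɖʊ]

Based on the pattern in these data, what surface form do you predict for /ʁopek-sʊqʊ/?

The data show progressive place assimilation: /s/ → [χ] after /ɢ/; /s/ → [ʂ] after /ʈ/; /s/ → [ɸ] after /b/. In each pair only place changes, matching the preceding consonant, while manner and voice stay constant.
No alternation appears in [ɳɔɾseɖʊ]: there the adjacent consonants already agree in place (/s/ and /ɾ/ are both alveolar), so this form is consistent with the same rule.
/s/ is a voiceless alveolar fricative. The preceding trigger /k/ is velar, so /s/ must become velar as well.
The voiceless velar fricative is [x], so /s/ → [x].

[ʁopekxʊqʊ]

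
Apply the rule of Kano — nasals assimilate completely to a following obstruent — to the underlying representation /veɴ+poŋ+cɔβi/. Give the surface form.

/ɴ/ is the segment targeted by the rule; it sits immediately before /p/, so it assimilates completely and surfaces as [p].
The same rule applies at the second boundary: /ŋ/ → [c] next to /c/.

[veppoccɔβi]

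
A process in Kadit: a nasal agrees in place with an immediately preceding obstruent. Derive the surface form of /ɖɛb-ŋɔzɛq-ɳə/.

The rule targets /ŋ/ (voiced velar nasal), which sits after the trigger /b/ (bilabial).
Changing only its place to bilabial gives [m] — the voiced bilabial nasal.
The same rule applies at the second boundary: /ɳ/ → [ɴ] next to /q/.

[ɖɛbmɔzɛqɴə]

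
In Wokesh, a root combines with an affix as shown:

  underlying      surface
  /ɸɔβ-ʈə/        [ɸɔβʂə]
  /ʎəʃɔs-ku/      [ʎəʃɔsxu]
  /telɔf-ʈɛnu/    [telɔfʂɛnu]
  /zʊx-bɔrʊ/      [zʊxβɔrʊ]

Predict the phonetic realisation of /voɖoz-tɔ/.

The data show progressive manner assimilation: /ʈ/ → [ʂ] after /β/; /k/ → [x] after /s/; /ʈ/ → [ʂ] after /f/; /b/ → [β] after /x/. In each pair only manner changes, matching the preceding consonant, while place and voice stay constant.
The rule targets /t/ (voiceless alveolar stop), which sits after the trigger /z/ (fricative).
Changing only its manner to fricative gives [s] — the voiceless alveolar fricative.

[voɖozsɔ]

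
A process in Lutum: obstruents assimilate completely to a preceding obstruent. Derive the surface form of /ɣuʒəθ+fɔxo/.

/f/ is the segment targeted by the rule; it sits immediately after /θ/, so it assimilates completely and surfaces as [θ].

[ɣuʒəθθɔxo]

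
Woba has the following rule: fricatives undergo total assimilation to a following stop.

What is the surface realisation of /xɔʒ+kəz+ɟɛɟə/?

/ʒ/ is the segment targeted by the rule; it sits immediately before /k/, so it assimilates completely and surfaces as [k].
At the second juncture, /z/ likewise becomes [ɟ] adjacent to /ɟ/.

[xɔkkəɟɟɛɟə]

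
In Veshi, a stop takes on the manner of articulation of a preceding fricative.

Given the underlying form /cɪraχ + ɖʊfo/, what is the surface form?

[cɪraχʐʊfo]

/ɖ/ is a voiced retroflex stop. The preceding trigger /χ/ is a fricative, so /ɖ/ must become a fricative as well.
Changing only its manner to fricative gives [ʐ] — the voiced retroflex fricative.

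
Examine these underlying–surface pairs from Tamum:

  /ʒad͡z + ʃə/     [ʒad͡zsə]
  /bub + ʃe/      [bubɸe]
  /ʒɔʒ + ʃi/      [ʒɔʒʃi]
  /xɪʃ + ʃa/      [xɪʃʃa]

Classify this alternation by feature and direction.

progressive place assimilation

The segment that alternates is /ʃ/, which surfaces as [s] when adjacent to /d͡z/.
The change postalveolar → alveolar matches the place of the preceding /d͡z/, identifying this as place assimilation.
Manner and voice are unchanged, so the assimilation is partial, not total.
The other alternating form patterns the same way: /ʃ/ → [ɸ] after /b/ (postalveolar → bilabial, matching bilabial) — only place changes, and always toward the preceding segment.
Nothing changes in [ʒɔʒʃi], [xɪʃʃa]: there the adjacent consonants already agree in place (/ʃ/ and /ʒ/ are both postalveolar; /ʃ/ and /ʃ/ are both postalveolar), so these forms are consistent with the same rule.
Since the segment that changes follows the conditioning segment, the assimilation is progressive.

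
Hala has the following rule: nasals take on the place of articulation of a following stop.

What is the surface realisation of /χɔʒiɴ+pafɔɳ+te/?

/ɴ/ is a voiced uvular nasal. The following trigger /p/ is bilabial, so /ɴ/ must become bilabial as well.
The voiced bilabial nasal is [m], so /ɴ/ → [m].
The same rule applies at the second boundary: /ɳ/ → [n] next to /t/.

[χɔʒimpafɔnte]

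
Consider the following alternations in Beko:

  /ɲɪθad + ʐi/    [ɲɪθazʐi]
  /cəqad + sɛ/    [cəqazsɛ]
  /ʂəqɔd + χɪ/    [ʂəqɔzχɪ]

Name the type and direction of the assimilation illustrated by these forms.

regressive manner assimilation

The segment that alternates is /d/, which surfaces as [z] when adjacent to /ʐ/.
The change stop → fricative matches the manner of the following /ʐ/, identifying this as manner assimilation.
Place and voice are unchanged, so the assimilation is partial, not total.
The other alternating forms pattern the same way: /d/ → [z] before /s/ (stop → fricative, matching a fricative); /d/ → [z] before /χ/ (stop → fricative, matching a fricative) — only manner changes, and always toward the following segment.
The trigger is the following segment, so the direction is regressive (anticipatory).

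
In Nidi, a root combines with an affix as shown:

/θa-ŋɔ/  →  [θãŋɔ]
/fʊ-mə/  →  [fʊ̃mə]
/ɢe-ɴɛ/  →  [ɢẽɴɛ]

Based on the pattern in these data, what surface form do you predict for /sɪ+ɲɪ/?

The data show regressive nasality assimilation (vowel nasalisation): /a/ → [ã] before /ŋ/; /ʊ/ → [ʊ̃] before /m/; /e/ → [ẽ] before /ɴ/ — a vowel is nasalised by an immediately following nasal consonant.
The vowel /ɪ/ is adjacent to the following nasal /ɲ/, so it acquires [+nasal] and surfaces as [ɪ̃].

[sɪ̃ɲɪ]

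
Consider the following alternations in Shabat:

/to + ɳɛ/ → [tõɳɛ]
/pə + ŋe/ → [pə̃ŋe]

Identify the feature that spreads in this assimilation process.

The vowel /o/ surfaces as nasalised [õ] next to the following nasal /ɳ/ — it has acquired the [+nasal] feature of its neighbour.
The other form shows the same pattern: /ə/ → [ə̃] before /ŋ/ — each time a vowel is nasalised next to a following nasal.

nasality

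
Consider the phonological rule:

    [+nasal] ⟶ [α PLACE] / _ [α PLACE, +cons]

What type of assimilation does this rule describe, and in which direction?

The shared variable α links the value of the place features (abbreviated [PLACE]) on the target to the same value on the neighbouring segment, so place is the feature that assimilates.
Since the environment is written after the underscore, the trigger follows the target; the direction is regressive.

regressive place assimilation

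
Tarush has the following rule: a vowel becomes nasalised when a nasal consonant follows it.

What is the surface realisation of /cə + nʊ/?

[cə̃nʊ]

The vowel /ə/ is adjacent to the following nasal /n/, so it acquires [+nasal] and surfaces as [ə̃].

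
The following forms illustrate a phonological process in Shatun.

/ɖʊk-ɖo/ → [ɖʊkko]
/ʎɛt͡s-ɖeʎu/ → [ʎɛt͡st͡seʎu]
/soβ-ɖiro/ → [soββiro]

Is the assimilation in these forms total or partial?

total assimilation

The segment that alternates is /ɖ/, which surfaces as [k] when adjacent to /k/.
The output [k] is identical to the trigger /k/ — every feature (place, manner, voicing) has been copied — so this is total assimilation.
The remaining alternations confirm this: /ɖ/ → [t͡s] after /t͡s/; /ɖ/ → [β] after /β/ — in each case the output is a copy of the preceding consonant.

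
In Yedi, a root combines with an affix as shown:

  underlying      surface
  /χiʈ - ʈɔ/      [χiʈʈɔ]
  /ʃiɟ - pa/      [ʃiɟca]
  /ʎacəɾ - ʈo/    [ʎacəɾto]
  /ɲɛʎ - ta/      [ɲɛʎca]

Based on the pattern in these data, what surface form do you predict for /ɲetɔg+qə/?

The data show progressive place assimilation: /p/ → [c] after /ɟ/; /ʈ/ → [t] after /ɾ/; /t/ → [c] after /ʎ/. In each pair only place changes, matching the preceding consonant, while manner and voice stay constant.
Nothing changes in [χiʈʈɔ]: there the adjacent consonants already agree in place (/ʈ/ and /ʈ/ are both retroflex), so this form is consistent with the same rule.
The rule targets /q/ (voiceless uvular stop), which sits after the trigger /g/ (velar).
The voiceless velar stop is [k], so /q/ → [k].

[ɲetɔgkə]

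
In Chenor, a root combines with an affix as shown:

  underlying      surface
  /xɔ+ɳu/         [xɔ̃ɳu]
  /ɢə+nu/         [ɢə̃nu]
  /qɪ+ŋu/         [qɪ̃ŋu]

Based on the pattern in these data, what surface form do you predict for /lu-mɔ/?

The data show regressive nasality assimilation (vowel nasalisation): /ɔ/ → [ɔ̃] before /ɳ/; /ə/ → [ə̃] before /n/; /ɪ/ → [ɪ̃] before /ŋ/ — a vowel is nasalised by an immediately following nasal consonant.
/u/ sits next to the nasal /m/ and is therefore nasalised to [ũ].

[lũmɔ]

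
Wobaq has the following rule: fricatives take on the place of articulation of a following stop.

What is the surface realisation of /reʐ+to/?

[rezto]

The rule targets /ʐ/ (voiced retroflex fricative), which sits before the trigger /t/ (alveolar).
The voiced alveolar fricative is [z], so /ʐ/ → [z].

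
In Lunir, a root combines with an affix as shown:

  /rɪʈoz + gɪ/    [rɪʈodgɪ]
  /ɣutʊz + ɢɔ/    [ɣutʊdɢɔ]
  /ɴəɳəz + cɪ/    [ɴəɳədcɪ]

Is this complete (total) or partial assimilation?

Comparing underlying and surface forms, /z/ → [d] is the alternation; the neighbouring /g/ is constant.
The change fricative → stop matches the manner of the following /g/, identifying this as manner assimilation.
Place and voice are unchanged, so the assimilation is partial, not total.
The other alternating forms pattern the same way: /z/ → [d] before /ɢ/ (fricative → stop, matching a stop); /z/ → [d] before /c/ (fricative → stop, matching a stop) — only manner changes, and always toward the following segment.

partial assimilation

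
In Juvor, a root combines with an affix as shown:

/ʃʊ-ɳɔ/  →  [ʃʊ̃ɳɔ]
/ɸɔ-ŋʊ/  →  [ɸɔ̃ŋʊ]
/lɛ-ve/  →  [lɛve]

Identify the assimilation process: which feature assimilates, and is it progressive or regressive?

regressive nasality assimilation (vowel nasalisation)

The vowel /ʊ/ surfaces as nasalised [ʊ̃] next to the following nasal /ɳ/ — it has acquired the [+nasal] feature of its neighbour.
The other form shows the same pattern: /ɔ/ → [ɔ̃] before /ŋ/ — each time a vowel is nasalised next to a following nasal.
No change occurs in [lɛve] because the vowel at the boundary is adjacent to an oral consonant, not a nasal (/ɛ/ next to /v/).
Because the conditioning nasal is to the right of the vowel that changes, the process is regressive (anticipatory).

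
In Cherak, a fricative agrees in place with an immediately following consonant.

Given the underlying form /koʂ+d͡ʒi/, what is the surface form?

/ʂ/ is a voiceless retroflex fricative. The following trigger /d͡ʒ/ is postalveolar, so /ʂ/ must become postalveolar as well.
Changing only its place to postalveolar gives [ʃ] — the voiceless postalveolar fricative.

[koʃd͡ʒi]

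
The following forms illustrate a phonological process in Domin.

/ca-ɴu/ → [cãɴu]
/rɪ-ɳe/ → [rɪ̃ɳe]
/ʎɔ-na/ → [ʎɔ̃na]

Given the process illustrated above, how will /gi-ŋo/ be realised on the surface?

[gĩŋo]

The data show regressive nasality assimilation (vowel nasalisation): /a/ → [ã] before /ɴ/; /ɪ/ → [ɪ̃] before /ɳ/; /ɔ/ → [ɔ̃] before /n/ — a vowel is nasalised by an immediately following nasal consonant.
/i/ sits next to the nasal /ŋ/ and is therefore nasalised to [ĩ].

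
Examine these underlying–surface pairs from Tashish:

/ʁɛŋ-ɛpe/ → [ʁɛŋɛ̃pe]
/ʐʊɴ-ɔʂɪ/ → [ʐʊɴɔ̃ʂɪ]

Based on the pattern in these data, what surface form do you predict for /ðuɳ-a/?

The data show progressive nasality assimilation (vowel nasalisation): /ɛ/ → [ɛ̃] after /ŋ/; /ɔ/ → [ɔ̃] after /ɴ/ — a vowel is nasalised by an immediately preceding nasal consonant.
The vowel /a/ is adjacent to the preceding nasal /ɳ/, so it acquires [+nasal] and surfaces as [ã].

[ðuɳã]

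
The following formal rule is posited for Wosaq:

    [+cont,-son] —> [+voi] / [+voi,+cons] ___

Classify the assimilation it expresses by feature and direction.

progressive voicing assimilation

The structural change is [+voi], and the conditioning segment [+voi,+cons] (a voiced consonant) is itself voiced, so the target comes to share the voicing of its neighbour — voicing assimilation.
The conditioning segment sits to the left of the focus bar, meaning the trigger precedes the segment that changes — progressive assimilation.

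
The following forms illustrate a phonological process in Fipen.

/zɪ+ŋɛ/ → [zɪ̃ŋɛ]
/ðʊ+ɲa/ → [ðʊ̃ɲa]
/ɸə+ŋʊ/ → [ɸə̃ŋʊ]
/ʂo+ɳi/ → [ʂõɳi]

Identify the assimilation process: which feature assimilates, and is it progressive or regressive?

The vowel /ɪ/ surfaces as nasalised [ɪ̃] next to the following nasal /ŋ/ — it has acquired the [+nasal] feature of its neighbour.
The other forms show the same pattern: /ʊ/ → [ʊ̃] before /ɲ/; /ə/ → [ə̃] before /ŋ/; /o/ → [õ] before /ɳ/ — each time a vowel is nasalised next to a following nasal.
Because the conditioning nasal is to the right of the vowel that changes, the process is regressive (anticipatory).

regressive nasality assimilation (vowel nasalisation)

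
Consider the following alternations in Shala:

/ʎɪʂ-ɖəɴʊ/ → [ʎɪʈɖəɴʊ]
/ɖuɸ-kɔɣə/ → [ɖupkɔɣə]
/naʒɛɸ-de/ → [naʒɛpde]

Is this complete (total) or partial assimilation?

The segment that alternates is /ʂ/, which surfaces as [ʈ] when adjacent to /ɖ/.
/ʂ/ is a fricative while /ɖ/ is a stop; the output [ʈ] is a stop, matching the trigger — so the feature that spreads is manner.
Place and voice are unchanged, so the assimilation is partial, not total.
The same holds elsewhere in the data: /ɸ/ → [p] before /k/ (fricative → stop, matching a stop); /ɸ/ → [p] before /d/ (fricative → stop, matching a stop) — only manner changes, and always toward the following segment.

partial assimilation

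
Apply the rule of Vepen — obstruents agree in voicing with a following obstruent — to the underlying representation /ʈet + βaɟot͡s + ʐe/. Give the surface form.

The rule targets /t/ (voiceless alveolar stop), which sits before the trigger /β/ (voiced).
Changing only its voicing to voiced gives [d] — the voiced alveolar stop.
At the second juncture, /t͡s/ likewise becomes [d͡z] adjacent to /ʐ/.

[ʈedβaɟod͡zʐe]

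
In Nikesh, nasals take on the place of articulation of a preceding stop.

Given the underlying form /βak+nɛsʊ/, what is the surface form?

The rule targets /n/ (voiced alveolar nasal), which sits after the trigger /k/ (velar).
A voiced velar nasal is [ŋ], so the surface segment is [ŋ].

[βakŋɛsʊ]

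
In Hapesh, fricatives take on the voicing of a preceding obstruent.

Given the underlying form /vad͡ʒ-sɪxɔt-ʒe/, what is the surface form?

/s/ is a voiceless alveolar fricative. The preceding trigger /d͡ʒ/ is voiced, so /s/ must become voiced as well.
A voiced alveolar fricative is [z], so the surface segment is [z].
The same rule applies at the second boundary: /ʒ/ → [ʃ] next to /t/.

[vad͡ʒzɪxɔtʃe]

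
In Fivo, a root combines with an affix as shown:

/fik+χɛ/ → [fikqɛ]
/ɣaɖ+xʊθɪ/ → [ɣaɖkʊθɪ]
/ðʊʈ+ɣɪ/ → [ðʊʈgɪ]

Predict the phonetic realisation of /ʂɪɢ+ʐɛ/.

The data show progressive manner assimilation: /χ/ → [q] after /k/; /x/ → [k] after /ɖ/; /ɣ/ → [g] after /ʈ/. In each pair only manner changes, matching the preceding consonant, while place and voice stay constant.
/ʐ/ is a voiced retroflex fricative. The preceding trigger /ɢ/ is a stop, so /ʐ/ must become a stop as well.
The voiced retroflex stop is [ɖ], so /ʐ/ → [ɖ].

[ʂɪɢɖɛ]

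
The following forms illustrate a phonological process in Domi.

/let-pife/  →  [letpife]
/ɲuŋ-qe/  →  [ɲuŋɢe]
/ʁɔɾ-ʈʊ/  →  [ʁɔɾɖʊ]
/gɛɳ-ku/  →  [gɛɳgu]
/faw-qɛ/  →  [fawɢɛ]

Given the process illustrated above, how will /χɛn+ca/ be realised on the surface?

The data show progressive voicing assimilation: /q/ → [ɢ] after /ŋ/; /ʈ/ → [ɖ] after /ɾ/; /k/ → [g] after /ɳ/; /q/ → [ɢ] after /w/. In each pair only voicing changes, matching the preceding consonant, while place and manner stay constant.
Nothing changes in [letpife]: there the adjacent consonants already agree in voicing (/p/ and /t/ are both voiceless), so this form is consistent with the same rule.
/c/ is a voiceless palatal stop. The preceding trigger /n/ is voiced, so /c/ must become voiced as well.
A voiced palatal stop is [ɟ], so the surface segment is [ɟ].

[χɛnɟa]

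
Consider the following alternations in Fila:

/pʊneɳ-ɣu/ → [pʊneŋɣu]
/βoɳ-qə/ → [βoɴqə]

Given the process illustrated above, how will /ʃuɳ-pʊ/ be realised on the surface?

The data show regressive place assimilation: /ɳ/ → [ŋ] before /ɣ/; /ɳ/ → [ɴ] before /q/. In each pair only place changes, matching the following consonant, while manner and voice stay constant.
/ɳ/ is a voiced retroflex nasal. The following trigger /p/ is bilabial, so /ɳ/ must become bilabial as well.
Changing only its place to bilabial gives [m] — the voiced bilabial nasal.

[ʃumpʊ]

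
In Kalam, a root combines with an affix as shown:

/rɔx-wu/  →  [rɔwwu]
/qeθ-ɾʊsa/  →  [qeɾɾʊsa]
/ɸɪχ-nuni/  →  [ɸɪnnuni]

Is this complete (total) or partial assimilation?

total assimilation

The segment that alternates is /x/, which surfaces as [w] when adjacent to /w/.
The output [w] is identical to the trigger /w/ — every feature (place, manner, voicing) has been copied — so this is total assimilation.
The other forms behave the same way: /θ/ → [ɾ] before /ɾ/; /χ/ → [n] before /n/ — in each case the output is a copy of the following consonant.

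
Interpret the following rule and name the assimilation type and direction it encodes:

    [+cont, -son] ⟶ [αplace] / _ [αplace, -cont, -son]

regressive place assimilation

The rule copies the place features (abbreviated [place]) from the environment onto the target, so the assimilating feature is place.
Since the environment is written after the underscore, the trigger follows the target; the direction is regressive.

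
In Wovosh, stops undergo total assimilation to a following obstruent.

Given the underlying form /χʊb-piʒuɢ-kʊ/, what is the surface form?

[χʊppiʒukkʊ]

/b/ is the segment targeted by the rule; it sits immediately before /p/, so it assimilates completely and surfaces as [p].
The same rule applies at the second boundary: /ɢ/ → [k] next to /k/.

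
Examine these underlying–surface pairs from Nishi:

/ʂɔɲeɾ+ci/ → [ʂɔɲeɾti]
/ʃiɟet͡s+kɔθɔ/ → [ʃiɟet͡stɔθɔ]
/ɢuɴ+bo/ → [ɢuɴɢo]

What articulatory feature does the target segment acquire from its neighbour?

place

The segment that alternates is /c/, which surfaces as [t] when adjacent to /ɾ/.
/c/ is palatal while /ɾ/ is alveolar; the output [t] is alveolar, matching the trigger — so the feature that spreads is place.
The same holds elsewhere in the data: /k/ → [t] after /t͡s/ (velar → alveolar, matching alveolar); /b/ → [ɢ] after /ɴ/ (bilabial → uvular, matching uvular) — only place changes, and always toward the preceding segment.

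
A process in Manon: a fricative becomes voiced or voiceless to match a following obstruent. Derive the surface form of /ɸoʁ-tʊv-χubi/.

[ɸoχtʊfχubi]

The rule targets /ʁ/ (voiced uvular fricative), which sits before the trigger /t/ (voiceless).
A voiceless uvular fricative is [χ], so the surface segment is [χ].
The same rule applies at the second boundary: /v/ → [f] next to /χ/.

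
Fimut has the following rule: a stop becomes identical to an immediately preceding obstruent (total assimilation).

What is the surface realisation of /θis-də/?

/d/ is the segment targeted by the rule; it sits immediately after /s/, so it assimilates completely and surfaces as [s].

[θissə]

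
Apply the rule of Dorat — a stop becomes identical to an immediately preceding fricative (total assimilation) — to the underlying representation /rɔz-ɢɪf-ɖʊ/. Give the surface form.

/ɢ/ is the segment targeted by the rule; it sits immediately after /z/, so it assimilates completely and surfaces as [z].
At the second juncture, /ɖ/ likewise becomes [f] adjacent to /f/.

[rɔzzɪffʊ]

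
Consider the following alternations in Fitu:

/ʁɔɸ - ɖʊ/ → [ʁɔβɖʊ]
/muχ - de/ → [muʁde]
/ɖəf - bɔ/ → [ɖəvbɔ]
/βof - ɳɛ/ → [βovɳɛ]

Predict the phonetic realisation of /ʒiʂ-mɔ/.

[ʒiʐmɔ]

The data show regressive voicing assimilation: /ɸ/ → [β] before /ɖ/; /χ/ → [ʁ] before /d/; /f/ → [v] before /b/; /f/ → [v] before /ɳ/. In each pair only voicing changes, matching the following consonant, while place and manner stay constant.
/ʂ/ is a voiceless retroflex fricative. The following trigger /m/ is voiced, so /ʂ/ must become voiced as well.
A voiced retroflex fricative is [ʐ], so the surface segment is [ʐ].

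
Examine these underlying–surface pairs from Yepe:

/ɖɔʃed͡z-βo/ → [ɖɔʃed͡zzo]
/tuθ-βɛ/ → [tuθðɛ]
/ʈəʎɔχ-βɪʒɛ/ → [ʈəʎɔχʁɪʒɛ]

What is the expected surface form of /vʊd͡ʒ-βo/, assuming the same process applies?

[vʊd͡ʒʒo]

The data show progressive place assimilation: /β/ → [z] after /d͡z/; /β/ → [ð] after /θ/; /β/ → [ʁ] after /χ/. In each pair only place changes, matching the preceding consonant, while manner and voice stay constant.
/β/ is a voiced bilabial fricative. The preceding trigger /d͡ʒ/ is postalveolar, so /β/ must become postalveolar as well.
Changing only its place to postalveolar gives [ʒ] — the voiced postalveolar fricative.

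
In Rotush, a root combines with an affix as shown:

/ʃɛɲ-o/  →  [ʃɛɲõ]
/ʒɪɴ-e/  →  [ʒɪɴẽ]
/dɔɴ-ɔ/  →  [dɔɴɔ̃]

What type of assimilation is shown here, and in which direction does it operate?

The vowel /o/ surfaces as nasalised [õ] next to the preceding nasal /ɲ/ — it has acquired the [+nasal] feature of its neighbour.
Likewise in the remaining data: /e/ → [ẽ] after /ɴ/; /ɔ/ → [ɔ̃] after /ɴ/ — each time a vowel is nasalised next to a preceding nasal.
Because the conditioning nasal is to the left of the vowel that changes, the process is progressive (perseverative).

progressive nasality assimilation (vowel nasalisation)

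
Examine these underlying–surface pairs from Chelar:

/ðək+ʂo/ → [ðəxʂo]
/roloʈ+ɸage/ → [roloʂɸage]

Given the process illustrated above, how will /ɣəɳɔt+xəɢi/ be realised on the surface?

The data show regressive manner assimilation: /k/ → [x] before /ʂ/; /ʈ/ → [ʂ] before /ɸ/. In each pair only manner changes, matching the following consonant, while place and voice stay constant.
The rule targets /t/ (voiceless alveolar stop), which sits before the trigger /x/ (fricative).
The voiceless alveolar fricative is [s], so /t/ → [s].

[ɣəɳɔsxəɢi]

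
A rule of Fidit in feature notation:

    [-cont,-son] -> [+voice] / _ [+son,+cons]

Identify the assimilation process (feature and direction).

The target ([-cont,-son], stops) acquires [+voice] next to a sonorant consonant ([+son,+cons]) — it takes on the voicing of its neighbour, so the feature that spreads is voicing.
The conditioning segment sits to the right of the focus bar, meaning the trigger follows the segment that changes — regressive assimilation.

regressive voicing assimilation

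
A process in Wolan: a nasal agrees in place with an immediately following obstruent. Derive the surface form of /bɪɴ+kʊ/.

/ɴ/ is a voiced uvular nasal. The following trigger /k/ is velar, so /ɴ/ must become velar as well.
The voiced velar nasal is [ŋ], so /ɴ/ → [ŋ].

[bɪŋkʊ]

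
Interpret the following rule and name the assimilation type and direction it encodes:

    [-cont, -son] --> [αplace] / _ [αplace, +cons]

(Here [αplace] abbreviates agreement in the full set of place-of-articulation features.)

The rule copies the place features (abbreviated [place]) from the environment onto the target, so the assimilating feature is place.
Since the environment is written after the underscore, the trigger follows the target; the direction is regressive.

regressive place assimilation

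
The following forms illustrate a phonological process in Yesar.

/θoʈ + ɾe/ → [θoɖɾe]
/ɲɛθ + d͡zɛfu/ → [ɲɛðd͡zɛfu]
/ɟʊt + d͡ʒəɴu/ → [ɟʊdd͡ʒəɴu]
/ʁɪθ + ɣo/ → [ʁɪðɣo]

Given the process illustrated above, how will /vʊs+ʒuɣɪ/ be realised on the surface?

[vʊzʒuɣɪ]

The data show regressive voicing assimilation: /ʈ/ → [ɖ] before /ɾ/; /θ/ → [ð] before /d͡z/; /t/ → [d] before /d͡ʒ/; /θ/ → [ð] before /ɣ/. In each pair only voicing changes, matching the following consonant, while place and manner stay constant.
/s/ is a voiceless alveolar fricative. The following trigger /ʒ/ is voiced, so /s/ must become voiced as well.
The voiced alveolar fricative is [z], so /s/ → [z].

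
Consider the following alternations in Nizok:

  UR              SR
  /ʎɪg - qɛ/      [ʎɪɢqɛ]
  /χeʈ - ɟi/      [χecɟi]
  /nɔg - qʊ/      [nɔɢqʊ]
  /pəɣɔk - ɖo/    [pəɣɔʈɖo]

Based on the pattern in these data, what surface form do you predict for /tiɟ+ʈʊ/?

The data show regressive place assimilation: /g/ → [ɢ] before /q/; /ʈ/ → [c] before /ɟ/; /k/ → [ʈ] before /ɖ/. In each pair only place changes, matching the following consonant, while manner and voice stay constant.
/ɟ/ is a voiced palatal stop. The following trigger /ʈ/ is retroflex, so /ɟ/ must become retroflex as well.
A voiced retroflex stop is [ɖ], so the surface segment is [ɖ].

[tiɖʈʊ]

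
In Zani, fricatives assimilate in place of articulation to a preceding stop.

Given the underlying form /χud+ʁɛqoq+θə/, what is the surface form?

The rule targets /ʁ/ (voiced uvular fricative), which sits after the trigger /d/ (alveolar).
Changing only its place to alveolar gives [z] — the voiced alveolar fricative.
At the second juncture, /θ/ likewise becomes [χ] adjacent to /q/.

[χudzɛqoqχə]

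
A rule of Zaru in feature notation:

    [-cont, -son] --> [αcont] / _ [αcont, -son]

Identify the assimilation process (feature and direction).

regressive manner assimilation

The rule copies [cont] (continuancy) from the environment onto the target stops; since [±cont] encodes the stop/fricative manner contrast, the assimilating dimension is manner.
Since the environment is written after the underscore, the trigger follows the target; the direction is regressive.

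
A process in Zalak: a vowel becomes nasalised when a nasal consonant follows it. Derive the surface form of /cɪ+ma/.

[cɪ̃ma]

The vowel /ɪ/ is adjacent to the following nasal /m/, so it acquires [+nasal] and surfaces as [ɪ̃].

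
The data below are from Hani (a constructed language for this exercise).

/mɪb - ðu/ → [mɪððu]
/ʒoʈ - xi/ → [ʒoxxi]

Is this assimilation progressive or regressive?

regressive

Underlying /b/ is realised as [ð] next to /ð/; /ð/ itself does not change.
The output [ð] is identical to the trigger /ð/ — every feature (place, manner, voicing) has been copied — so this is total assimilation.
The remaining alternation confirms this: /ʈ/ → [x] before /x/ — in each case the output is a copy of the following consonant.
Since the segment that changes precedes the conditioning segment, the assimilation is regressive.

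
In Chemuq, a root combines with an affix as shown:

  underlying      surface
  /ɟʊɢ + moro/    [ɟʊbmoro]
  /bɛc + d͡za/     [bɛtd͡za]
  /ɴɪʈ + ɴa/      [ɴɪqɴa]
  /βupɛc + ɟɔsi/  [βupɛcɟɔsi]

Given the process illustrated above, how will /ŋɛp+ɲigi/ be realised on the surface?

[ŋɛcɲigi]

The data show regressive place assimilation: /ɢ/ → [b] before /m/; /c/ → [t] before /d͡z/; /ʈ/ → [q] before /ɴ/. In each pair only place changes, matching the following consonant, while manner and voice stay constant.
No alternation appears in [βupɛcɟɔsi]: there the adjacent consonants already agree in place (/c/ and /ɟ/ are both palatal), so this form is consistent with the same rule.
The rule targets /p/ (voiceless bilabial stop), which sits before the trigger /ɲ/ (palatal).
A voiceless palatal stop is [c], so the surface segment is [c].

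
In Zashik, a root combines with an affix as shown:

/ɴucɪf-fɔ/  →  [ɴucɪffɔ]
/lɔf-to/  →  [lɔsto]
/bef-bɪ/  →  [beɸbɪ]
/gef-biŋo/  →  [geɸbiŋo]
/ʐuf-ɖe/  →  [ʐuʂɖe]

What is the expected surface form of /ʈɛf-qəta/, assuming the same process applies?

[ʈɛχqəta]

The data show regressive place assimilation: /f/ → [s] before /t/; /f/ → [ɸ] before /b/; /f/ → [ʂ] before /ɖ/. In each pair only place changes, matching the following consonant, while manner and voice stay constant.
No alternation appears in [ɴucɪffɔ]: there the adjacent consonants already agree in place (/f/ and /f/ are both labiodental), so this form is consistent with the same rule.
The rule targets /f/ (voiceless labiodental fricative), which sits before the trigger /q/ (uvular).
Changing only its place to uvular gives [χ] — the voiceless uvular fricative.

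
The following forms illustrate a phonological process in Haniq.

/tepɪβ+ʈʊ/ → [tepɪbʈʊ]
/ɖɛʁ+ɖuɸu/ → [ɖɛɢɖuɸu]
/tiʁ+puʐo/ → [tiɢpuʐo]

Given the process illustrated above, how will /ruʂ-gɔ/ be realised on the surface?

The data show regressive manner assimilation: /β/ → [b] before /ʈ/; /ʁ/ → [ɢ] before /ɖ/; /ʁ/ → [ɢ] before /p/. In each pair only manner changes, matching the following consonant, while place and voice stay constant.
The rule targets /ʂ/ (voiceless retroflex fricative), which sits before the trigger /g/ (stop).
A voiceless retroflex stop is [ʈ], so the surface segment is [ʈ].

[ruʈgɔ]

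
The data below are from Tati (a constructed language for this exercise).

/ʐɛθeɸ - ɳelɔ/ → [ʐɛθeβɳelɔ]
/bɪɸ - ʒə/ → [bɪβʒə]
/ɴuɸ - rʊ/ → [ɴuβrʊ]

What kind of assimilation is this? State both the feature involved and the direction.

Underlying /ɸ/ is realised as [β] next to /ɳ/; /ɳ/ itself does not change.
The change voiceless → voiced matches the voicing of the following /ɳ/, identifying this as voicing assimilation.
Place and manner are unchanged, so the assimilation is partial, not total.
The same holds elsewhere in the data: /ɸ/ → [β] before /ʒ/ (voiceless → voiced, matching voiced); /ɸ/ → [β] before /r/ (voiceless → voiced, matching voiced) — only voicing changes, and always toward the following segment.
The trigger is the following segment, so the direction is regressive (anticipatory).

regressive voicing assimilation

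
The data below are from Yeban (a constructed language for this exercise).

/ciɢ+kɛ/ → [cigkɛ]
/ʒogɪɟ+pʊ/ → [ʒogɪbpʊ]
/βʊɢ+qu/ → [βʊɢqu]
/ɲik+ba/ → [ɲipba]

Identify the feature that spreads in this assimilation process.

The segment that alternates is /ɢ/, which surfaces as [g] when adjacent to /k/.
/ɢ/ is uvular while /k/ is velar; the output [g] is velar, matching the trigger — so the feature that spreads is place.
The other alternating forms pattern the same way: /ɟ/ → [b] before /p/ (palatal → bilabial, matching bilabial); /k/ → [p] before /b/ (velar → bilabial, matching bilabial) — only place changes, and always toward the following segment.
Nothing changes in [βʊɢqu]: there the adjacent consonants already agree in place (/ɢ/ and /q/ are both uvular), so this form is consistent with the same rule.

place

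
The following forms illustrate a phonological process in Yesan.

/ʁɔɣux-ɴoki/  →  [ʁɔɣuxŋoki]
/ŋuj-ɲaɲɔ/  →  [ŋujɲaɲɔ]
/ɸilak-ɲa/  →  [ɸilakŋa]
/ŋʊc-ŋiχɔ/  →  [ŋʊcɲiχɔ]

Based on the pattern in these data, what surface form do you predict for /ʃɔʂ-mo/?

[ʃɔʂɳo]

The data show progressive place assimilation: /ɴ/ → [ŋ] after /x/; /ɲ/ → [ŋ] after /k/; /ŋ/ → [ɲ] after /c/. In each pair only place changes, matching the preceding consonant, while manner and voice stay constant.
No alternation appears in [ŋujɲaɲɔ]: there the adjacent consonants already agree in place (/ɲ/ and /j/ are both palatal), so this form is consistent with the same rule.
/m/ is a voiced bilabial nasal. The preceding trigger /ʂ/ is retroflex, so /m/ must become retroflex as well.
A voiced retroflex nasal is [ɳ], so the surface segment is [ɳ].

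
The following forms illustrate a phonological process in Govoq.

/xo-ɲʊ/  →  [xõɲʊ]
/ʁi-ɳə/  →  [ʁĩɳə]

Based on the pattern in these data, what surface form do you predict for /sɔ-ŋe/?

The data show regressive nasality assimilation (vowel nasalisation): /o/ → [õ] before /ɲ/; /i/ → [ĩ] before /ɳ/ — a vowel is nasalised by an immediately following nasal consonant.
The vowel /ɔ/ is adjacent to the following nasal /ŋ/, so it acquires [+nasal] and surfaces as [ɔ̃].

[sɔ̃ŋe]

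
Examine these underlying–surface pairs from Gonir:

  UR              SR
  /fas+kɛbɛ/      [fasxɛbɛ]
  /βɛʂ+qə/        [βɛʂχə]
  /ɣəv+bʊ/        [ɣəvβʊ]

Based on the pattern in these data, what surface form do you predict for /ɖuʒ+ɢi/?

The data show progressive manner assimilation: /k/ → [x] after /s/; /q/ → [χ] after /ʂ/; /b/ → [β] after /v/. In each pair only manner changes, matching the preceding consonant, while place and voice stay constant.
The rule targets /ɢ/ (voiced uvular stop), which sits after the trigger /ʒ/ (fricative).
Changing only its manner to fricative gives [ʁ] — the voiced uvular fricative.

[ɖuʒʁi]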